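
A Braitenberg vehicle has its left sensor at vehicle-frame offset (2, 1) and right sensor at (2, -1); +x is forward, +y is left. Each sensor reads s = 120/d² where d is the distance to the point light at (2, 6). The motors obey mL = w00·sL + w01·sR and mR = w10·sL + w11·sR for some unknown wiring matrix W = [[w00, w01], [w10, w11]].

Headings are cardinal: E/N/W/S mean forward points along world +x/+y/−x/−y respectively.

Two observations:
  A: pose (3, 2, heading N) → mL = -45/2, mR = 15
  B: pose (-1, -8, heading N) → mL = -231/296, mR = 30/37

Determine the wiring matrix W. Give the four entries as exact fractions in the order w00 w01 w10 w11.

obs A: pose=(3,2,N) → sL=30, sR=15, mL=-45/2, mR=15
obs B: pose=(-1,-8,N) → sL=3/4, sR=30/37, mL=-231/296, mR=30/37
sensor matrix S = [[30, 15], [3/4, 30/37]]; det S = 1935/148
solve [mL_A; mL_B] = S·[w00; w01] and [mR_A; mR_B] = S·[w10; w11]:
  w00 = -1/2, w01 = -1/2, w10 = 0, w11 = 1

-1/2 -1/2 0 1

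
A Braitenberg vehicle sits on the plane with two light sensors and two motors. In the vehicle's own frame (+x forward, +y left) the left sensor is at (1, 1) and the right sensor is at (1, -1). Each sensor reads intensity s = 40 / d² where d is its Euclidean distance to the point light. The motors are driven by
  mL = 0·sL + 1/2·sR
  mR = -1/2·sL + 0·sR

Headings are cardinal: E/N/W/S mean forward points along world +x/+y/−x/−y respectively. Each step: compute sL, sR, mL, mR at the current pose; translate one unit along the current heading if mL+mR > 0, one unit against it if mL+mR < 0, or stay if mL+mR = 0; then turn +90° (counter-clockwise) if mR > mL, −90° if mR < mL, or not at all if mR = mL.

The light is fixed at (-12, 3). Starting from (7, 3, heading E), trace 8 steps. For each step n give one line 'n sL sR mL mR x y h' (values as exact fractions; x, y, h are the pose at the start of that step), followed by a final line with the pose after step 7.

n=0: pose=(7,3,E); sL=40/401, sR=40/401; mL=20/401, mR=-20/401; mL+mR=0 → advance +0; mR−mL=-40/401 → turn -1·90°
n=1: pose=(7,3,S); sL=40/401, sR=8/65; mL=4/65, mR=-20/401; mL+mR=304/26065 → advance +1; mR−mL=-2904/26065 → turn -1·90°
n=2: pose=(7,2,W); sL=5/41, sR=10/81; mL=5/81, mR=-5/82; mL+mR=5/6642 → advance +1; mR−mL=-815/6642 → turn -1·90°
n=3: pose=(6,2,N); sL=40/289, sR=40/361; mL=20/361, mR=-20/289; mL+mR=-1440/104329 → advance -1; mR−mL=-13000/104329 → turn -1·90°
n=4: pose=(6,1,E); sL=20/181, sR=4/37; mL=2/37, mR=-10/181; mL+mR=-8/6697 → advance -1; mR−mL=-732/6697 → turn -1·90°
n=5: pose=(5,1,S); sL=40/333, sR=8/53; mL=4/53, mR=-20/333; mL+mR=272/17649 → advance +1; mR−mL=-2392/17649 → turn -1·90°
n=6: pose=(5,0,W); sL=5/34, sR=2/13; mL=1/13, mR=-5/68; mL+mR=3/884 → advance +1; mR−mL=-133/884 → turn -1·90°
n=7: pose=(4,0,N); sL=40/229, sR=40/293; mL=20/293, mR=-20/229; mL+mR=-1280/67097 → advance -1; mR−mL=-10440/67097 → turn -1·90°

0 40/401 40/401 20/401 -20/401 7 3 E
1 40/401 8/65 4/65 -20/401 7 3 S
2 5/41 10/81 5/81 -5/82 7 2 W
3 40/289 40/361 20/361 -20/289 6 2 N
4 20/181 4/37 2/37 -10/181 6 1 E
5 40/333 8/53 4/53 -20/333 5 1 S
6 5/34 2/13 1/13 -5/68 5 0 W
7 40/229 40/293 20/293 -20/229 4 0 N
final 4 -1 E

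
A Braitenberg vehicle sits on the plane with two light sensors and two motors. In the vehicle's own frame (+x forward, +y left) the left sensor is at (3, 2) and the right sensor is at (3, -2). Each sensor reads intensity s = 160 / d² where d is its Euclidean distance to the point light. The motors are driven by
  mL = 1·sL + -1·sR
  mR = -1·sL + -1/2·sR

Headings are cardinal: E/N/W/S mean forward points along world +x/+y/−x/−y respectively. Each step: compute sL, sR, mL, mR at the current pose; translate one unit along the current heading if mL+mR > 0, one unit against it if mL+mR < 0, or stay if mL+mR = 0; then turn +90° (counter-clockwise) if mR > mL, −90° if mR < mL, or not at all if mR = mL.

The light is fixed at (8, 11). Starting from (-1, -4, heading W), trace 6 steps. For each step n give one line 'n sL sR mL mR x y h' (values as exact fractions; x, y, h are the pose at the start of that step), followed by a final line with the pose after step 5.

0 160/433 160/313 -19200/135529 -84720/135529 -1 -4 W
1 40/61 8/9 -128/549 -604/549 0 -4 N
2 160/221 160/349 20480/77129 -73520/77129 0 -5 E
3 16/41 80/241 576/9881 -5496/9881 -1 -5 S
4 160/433 160/313 -19200/135529 -84720/135529 -1 -4 W
5 40/61 8/9 -128/549 -604/549 0 -4 N
final 0 -5 E

n=0: pose=(-1,-4,W); sL=160/433, sR=160/313; mL=-19200/135529, mR=-84720/135529; mL+mR=-240/313 → advance -1; mR−mL=-65520/135529 → turn -1·90°
n=1: pose=(0,-4,N); sL=40/61, sR=8/9; mL=-128/549, mR=-604/549; mL+mR=-4/3 → advance -1; mR−mL=-476/549 → turn -1·90°
n=2: pose=(0,-5,E); sL=160/221, sR=160/349; mL=20480/77129, mR=-73520/77129; mL+mR=-240/349 → advance -1; mR−mL=-94000/77129 → turn -1·90°
n=3: pose=(-1,-5,S); sL=16/41, sR=80/241; mL=576/9881, mR=-5496/9881; mL+mR=-120/241 → advance -1; mR−mL=-6072/9881 → turn -1·90°
n=4: pose=(-1,-4,W); sL=160/433, sR=160/313; mL=-19200/135529, mR=-84720/135529; mL+mR=-240/313 → advance -1; mR−mL=-65520/135529 → turn -1·90°
n=5: pose=(0,-4,N); sL=40/61, sR=8/9; mL=-128/549, mR=-604/549; mL+mR=-4/3 → advance -1; mR−mL=-476/549 → turn -1·90°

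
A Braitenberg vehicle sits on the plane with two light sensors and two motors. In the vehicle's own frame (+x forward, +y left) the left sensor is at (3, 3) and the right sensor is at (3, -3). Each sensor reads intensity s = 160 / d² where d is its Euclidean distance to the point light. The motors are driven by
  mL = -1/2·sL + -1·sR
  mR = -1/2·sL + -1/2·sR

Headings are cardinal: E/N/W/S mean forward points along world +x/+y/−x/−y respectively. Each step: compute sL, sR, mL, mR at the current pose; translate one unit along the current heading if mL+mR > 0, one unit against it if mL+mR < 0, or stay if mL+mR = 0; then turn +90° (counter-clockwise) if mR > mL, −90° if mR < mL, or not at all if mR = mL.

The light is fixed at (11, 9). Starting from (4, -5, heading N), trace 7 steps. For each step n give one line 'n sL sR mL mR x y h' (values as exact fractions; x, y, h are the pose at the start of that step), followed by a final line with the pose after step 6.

n=0: pose=(4,-5,N); sL=160/221, sR=160/137; mL=-46320/30277, mR=-28640/30277; mL+mR=-74960/30277 → advance -1; mR−mL=80/137 → turn +1·90°
n=1: pose=(4,-6,W); sL=20/53, sR=40/61; mL=-2730/3233, mR=-1670/3233; mL+mR=-4400/3233 → advance -1; mR−mL=20/61 → turn +1·90°
n=2: pose=(5,-6,S); sL=160/333, sR=32/81; mL=-1904/2997, mR=-1312/2997; mL+mR=-1072/999 → advance -1; mR−mL=16/81 → turn +1·90°
n=3: pose=(5,-5,E); sL=16/13, sR=80/149; mL=-2232/1937, mR=-1712/1937; mL+mR=-3944/1937 → advance -1; mR−mL=40/149 → turn +1·90°
n=4: pose=(4,-5,N); sL=160/221, sR=160/137; mL=-46320/30277, mR=-28640/30277; mL+mR=-74960/30277 → advance -1; mR−mL=80/137 → turn +1·90°
n=5: pose=(4,-6,W); sL=20/53, sR=40/61; mL=-2730/3233, mR=-1670/3233; mL+mR=-4400/3233 → advance -1; mR−mL=20/61 → turn +1·90°
n=6: pose=(5,-6,S); sL=160/333, sR=32/81; mL=-1904/2997, mR=-1312/2997; mL+mR=-1072/999 → advance -1; mR−mL=16/81 → turn +1·90°

0 160/221 160/137 -46320/30277 -28640/30277 4 -5 N
1 20/53 40/61 -2730/3233 -1670/3233 4 -6 W
2 160/333 32/81 -1904/2997 -1312/2997 5 -6 S
3 16/13 80/149 -2232/1937 -1712/1937 5 -5 E
4 160/221 160/137 -46320/30277 -28640/30277 4 -5 N
5 20/53 40/61 -2730/3233 -1670/3233 4 -6 W
6 160/333 32/81 -1904/2997 -1312/2997 5 -6 S
final 5 -5 E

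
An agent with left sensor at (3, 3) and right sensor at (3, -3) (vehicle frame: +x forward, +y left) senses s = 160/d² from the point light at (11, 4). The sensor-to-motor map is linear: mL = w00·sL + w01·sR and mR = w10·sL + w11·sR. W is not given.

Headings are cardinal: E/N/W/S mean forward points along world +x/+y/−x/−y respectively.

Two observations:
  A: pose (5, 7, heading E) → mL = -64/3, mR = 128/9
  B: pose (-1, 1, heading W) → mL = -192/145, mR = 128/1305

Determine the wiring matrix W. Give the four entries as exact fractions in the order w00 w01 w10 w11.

obs A: pose=(5,7,E) → sL=32/9, sR=160/9, mL=-64/3, mR=128/9
obs B: pose=(-1,1,W) → sL=160/261, sR=32/45, mL=-192/145, mR=128/1305
sensor matrix S = [[32/9, 160/9], [160/261, 32/45]]; det S = -32768/3915
solve [mL_A; mL_B] = S·[w00; w01] and [mR_A; mR_B] = S·[w10; w11]:
  w00 = -1, w01 = -1, w10 = -1, w11 = 1

-1 -1 -1 1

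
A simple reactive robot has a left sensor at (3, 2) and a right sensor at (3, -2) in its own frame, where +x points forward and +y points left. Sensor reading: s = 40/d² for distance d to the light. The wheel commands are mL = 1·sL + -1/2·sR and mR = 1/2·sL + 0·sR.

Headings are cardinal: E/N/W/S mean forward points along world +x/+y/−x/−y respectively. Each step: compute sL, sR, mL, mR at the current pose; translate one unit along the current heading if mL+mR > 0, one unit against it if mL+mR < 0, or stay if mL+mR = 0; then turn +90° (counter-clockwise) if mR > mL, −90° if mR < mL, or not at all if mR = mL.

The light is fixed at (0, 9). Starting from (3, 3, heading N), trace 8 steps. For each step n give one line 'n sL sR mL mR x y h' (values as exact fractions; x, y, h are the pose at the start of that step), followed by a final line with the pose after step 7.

0 4 20/17 58/17 2 3 3 N
1 8/9 8/17 100/153 4/9 3 4 E
2 2/5 10/17 9/85 1/5 4 4 S
3 8/13 40/113 644/1469 4/13 4 3 E
4 4/13 4/9 10/117 2/13 5 3 S
5 40/89 8/29 804/2581 20/89 5 2 E
6 10/41 10/29 85/1189 5/41 6 2 S
7 40/117 40/181 4900/21177 20/117 6 1 E
final 7 1 S

n=0: pose=(3,3,N); sL=4, sR=20/17; mL=58/17, mR=2; mL+mR=92/17 → advance +1; mR−mL=-24/17 → turn -1·90°
n=1: pose=(3,4,E); sL=8/9, sR=8/17; mL=100/153, mR=4/9; mL+mR=56/51 → advance +1; mR−mL=-32/153 → turn -1·90°
n=2: pose=(4,4,S); sL=2/5, sR=10/17; mL=9/85, mR=1/5; mL+mR=26/85 → advance +1; mR−mL=8/85 → turn +1·90°
n=3: pose=(4,3,E); sL=8/13, sR=40/113; mL=644/1469, mR=4/13; mL+mR=1096/1469 → advance +1; mR−mL=-192/1469 → turn -1·90°
n=4: pose=(5,3,S); sL=4/13, sR=4/9; mL=10/117, mR=2/13; mL+mR=28/117 → advance +1; mR−mL=8/117 → turn +1·90°
n=5: pose=(5,2,E); sL=40/89, sR=8/29; mL=804/2581, mR=20/89; mL+mR=1384/2581 → advance +1; mR−mL=-224/2581 → turn -1·90°
n=6: pose=(6,2,S); sL=10/41, sR=10/29; mL=85/1189, mR=5/41; mL+mR=230/1189 → advance +1; mR−mL=60/1189 → turn +1·90°
n=7: pose=(6,1,E); sL=40/117, sR=40/181; mL=4900/21177, mR=20/117; mL+mR=2840/7059 → advance +1; mR−mL=-1280/21177 → turn -1·90°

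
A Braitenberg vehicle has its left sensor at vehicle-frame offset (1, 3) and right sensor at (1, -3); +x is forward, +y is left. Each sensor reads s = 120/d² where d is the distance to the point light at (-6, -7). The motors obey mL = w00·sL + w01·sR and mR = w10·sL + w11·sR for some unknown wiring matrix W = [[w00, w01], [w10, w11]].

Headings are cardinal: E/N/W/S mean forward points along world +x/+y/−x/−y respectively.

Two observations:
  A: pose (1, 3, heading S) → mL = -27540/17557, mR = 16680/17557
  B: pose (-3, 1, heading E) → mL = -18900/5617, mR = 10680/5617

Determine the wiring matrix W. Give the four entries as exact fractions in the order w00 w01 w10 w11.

obs A: pose=(1,3,S) → sL=120/181, sR=120/97, mL=-27540/17557, mR=16680/17557
obs B: pose=(-3,1,E) → sL=120/137, sR=120/41, mL=-18900/5617, mR=10680/5617
sensor matrix S = [[120/181, 120/97], [120/137, 120/41]]; det S = 84499200/98617669
solve [mL_A; mL_B] = S·[w00; w01] and [mR_A; mR_B] = S·[w10; w11]:
  w00 = -1/2, w01 = -1, w10 = 1/2, w11 = 1/2

-1/2 -1 1/2 1/2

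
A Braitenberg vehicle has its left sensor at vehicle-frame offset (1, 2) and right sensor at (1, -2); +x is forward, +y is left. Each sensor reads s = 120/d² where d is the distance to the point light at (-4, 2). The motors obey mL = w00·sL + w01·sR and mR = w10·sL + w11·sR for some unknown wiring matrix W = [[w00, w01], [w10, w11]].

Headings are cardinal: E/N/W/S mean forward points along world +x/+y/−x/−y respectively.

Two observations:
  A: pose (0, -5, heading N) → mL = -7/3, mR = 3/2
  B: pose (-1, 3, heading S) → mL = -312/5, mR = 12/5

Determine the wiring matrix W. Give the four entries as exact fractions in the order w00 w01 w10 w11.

-1/2 -1/2 1/2 0

obs A: pose=(0,-5,N) → sL=3, sR=5/3, mL=-7/3, mR=3/2
obs B: pose=(-1,3,S) → sL=24/5, sR=120, mL=-312/5, mR=12/5
sensor matrix S = [[3, 5/3], [24/5, 120]]; det S = 352
solve [mL_A; mL_B] = S·[w00; w01] and [mR_A; mR_B] = S·[w10; w11]:
  w00 = -1/2, w01 = -1/2, w10 = 1/2, w11 = 0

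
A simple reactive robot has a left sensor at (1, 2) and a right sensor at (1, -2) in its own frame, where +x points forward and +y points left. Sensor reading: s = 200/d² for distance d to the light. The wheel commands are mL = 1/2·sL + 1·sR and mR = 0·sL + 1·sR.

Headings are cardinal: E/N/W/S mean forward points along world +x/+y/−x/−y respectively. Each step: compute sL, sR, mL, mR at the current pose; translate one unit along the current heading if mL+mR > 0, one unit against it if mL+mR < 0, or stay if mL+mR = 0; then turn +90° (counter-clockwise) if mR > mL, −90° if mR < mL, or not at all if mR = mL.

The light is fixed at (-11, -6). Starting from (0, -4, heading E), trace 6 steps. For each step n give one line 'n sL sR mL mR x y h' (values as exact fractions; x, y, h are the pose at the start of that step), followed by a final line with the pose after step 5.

0 5/4 25/18 145/72 25/18 0 -4 E
1 200/197 200/101 49500/19897 200/101 1 -4 S
2 100/61 20/13 1870/793 20/13 1 -5 W
3 40/17 200/173 6860/2941 200/173 0 -5 N
4 5/4 25/18 145/72 25/18 0 -4 E
5 200/197 200/101 49500/19897 200/101 1 -4 S
final 1 -5 W

n=0: pose=(0,-4,E); sL=5/4, sR=25/18; mL=145/72, mR=25/18; mL+mR=245/72 → advance +1; mR−mL=-5/8 → turn -1·90°
n=1: pose=(1,-4,S); sL=200/197, sR=200/101; mL=49500/19897, mR=200/101; mL+mR=88900/19897 → advance +1; mR−mL=-100/197 → turn -1·90°
n=2: pose=(1,-5,W); sL=100/61, sR=20/13; mL=1870/793, mR=20/13; mL+mR=3090/793 → advance +1; mR−mL=-50/61 → turn -1·90°
n=3: pose=(0,-5,N); sL=40/17, sR=200/173; mL=6860/2941, mR=200/173; mL+mR=10260/2941 → advance +1; mR−mL=-20/17 → turn -1·90°
n=4: pose=(0,-4,E); sL=5/4, sR=25/18; mL=145/72, mR=25/18; mL+mR=245/72 → advance +1; mR−mL=-5/8 → turn -1·90°
n=5: pose=(1,-4,S); sL=200/197, sR=200/101; mL=49500/19897, mR=200/101; mL+mR=88900/19897 → advance +1; mR−mL=-100/197 → turn -1·90°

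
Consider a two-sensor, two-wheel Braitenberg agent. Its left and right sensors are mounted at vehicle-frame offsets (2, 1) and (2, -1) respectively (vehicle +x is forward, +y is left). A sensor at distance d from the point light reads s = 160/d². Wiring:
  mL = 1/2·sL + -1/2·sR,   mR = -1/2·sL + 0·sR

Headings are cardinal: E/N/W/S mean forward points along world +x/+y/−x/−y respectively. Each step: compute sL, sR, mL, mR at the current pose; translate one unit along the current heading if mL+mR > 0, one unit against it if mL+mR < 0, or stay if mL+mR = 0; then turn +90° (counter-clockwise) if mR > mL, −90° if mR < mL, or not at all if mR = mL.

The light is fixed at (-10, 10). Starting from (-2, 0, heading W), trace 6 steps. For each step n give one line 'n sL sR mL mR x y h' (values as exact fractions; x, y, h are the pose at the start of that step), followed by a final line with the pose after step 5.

0 160/157 160/117 -3200/18369 -80/157 -2 0 W
1 5/4 40/41 45/328 -5/8 -1 0 N
2 160/221 32/53 704/11713 -80/221 -1 -1 E
3 16/25 80/109 -128/2725 -8/25 -2 -1 S
4 160/157 160/117 -3200/18369 -80/157 -2 0 W
5 5/4 40/41 45/328 -5/8 -1 0 N
final -1 -1 E

n=0: pose=(-2,0,W); sL=160/157, sR=160/117; mL=-3200/18369, mR=-80/157; mL+mR=-80/117 → advance -1; mR−mL=-6160/18369 → turn -1·90°
n=1: pose=(-1,0,N); sL=5/4, sR=40/41; mL=45/328, mR=-5/8; mL+mR=-20/41 → advance -1; mR−mL=-125/164 → turn -1·90°
n=2: pose=(-1,-1,E); sL=160/221, sR=32/53; mL=704/11713, mR=-80/221; mL+mR=-16/53 → advance -1; mR−mL=-4944/11713 → turn -1·90°
n=3: pose=(-2,-1,S); sL=16/25, sR=80/109; mL=-128/2725, mR=-8/25; mL+mR=-40/109 → advance -1; mR−mL=-744/2725 → turn -1·90°
n=4: pose=(-2,0,W); sL=160/157, sR=160/117; mL=-3200/18369, mR=-80/157; mL+mR=-80/117 → advance -1; mR−mL=-6160/18369 → turn -1·90°
n=5: pose=(-1,0,N); sL=5/4, sR=40/41; mL=45/328, mR=-5/8; mL+mR=-20/41 → advance -1; mR−mL=-125/164 → turn -1·90°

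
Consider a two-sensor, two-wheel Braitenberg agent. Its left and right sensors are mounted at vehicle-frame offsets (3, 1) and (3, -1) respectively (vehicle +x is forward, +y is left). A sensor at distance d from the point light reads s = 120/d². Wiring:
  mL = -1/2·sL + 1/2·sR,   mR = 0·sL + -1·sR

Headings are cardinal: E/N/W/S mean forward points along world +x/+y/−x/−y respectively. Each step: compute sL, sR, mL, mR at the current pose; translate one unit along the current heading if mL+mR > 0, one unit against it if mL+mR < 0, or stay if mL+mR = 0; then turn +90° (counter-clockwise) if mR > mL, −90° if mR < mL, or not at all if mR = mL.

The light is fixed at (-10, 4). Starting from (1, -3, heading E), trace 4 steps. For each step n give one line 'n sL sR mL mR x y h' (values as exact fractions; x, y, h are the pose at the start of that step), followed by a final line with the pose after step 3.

n=0: pose=(1,-3,E); sL=15/29, sR=6/13; mL=-21/754, mR=-6/13; mL+mR=-369/754 → advance -1; mR−mL=-327/754 → turn -1·90°
n=1: pose=(0,-3,S); sL=120/221, sR=120/181; mL=2400/40001, mR=-120/181; mL+mR=-24120/40001 → advance -1; mR−mL=-28920/40001 → turn -1·90°
n=2: pose=(0,-2,W); sL=60/49, sR=60/37; mL=360/1813, mR=-60/37; mL+mR=-2580/1813 → advance -1; mR−mL=-3300/1813 → turn -1·90°
n=3: pose=(1,-2,N); sL=120/109, sR=40/51; mL=-880/5559, mR=-40/51; mL+mR=-5240/5559 → advance -1; mR−mL=-1160/1853 → turn -1·90°

0 15/29 6/13 -21/754 -6/13 1 -3 E
1 120/221 120/181 2400/40001 -120/181 0 -3 S
2 60/49 60/37 360/1813 -60/37 0 -2 W
3 120/109 40/51 -880/5559 -40/51 1 -2 N
final 1 -3 E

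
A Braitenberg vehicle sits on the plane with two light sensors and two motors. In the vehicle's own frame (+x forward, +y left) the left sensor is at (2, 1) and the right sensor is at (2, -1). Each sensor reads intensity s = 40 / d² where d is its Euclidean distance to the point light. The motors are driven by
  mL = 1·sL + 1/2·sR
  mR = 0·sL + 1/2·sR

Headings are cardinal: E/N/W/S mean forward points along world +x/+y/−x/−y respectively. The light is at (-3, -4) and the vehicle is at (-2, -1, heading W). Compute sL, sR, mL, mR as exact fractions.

left sensor world pos  = (-4, -2); dL² = 5
right sensor world pos = (-4, 0); dR² = 17
sL = 40/5 = 8
sR = 40/17 = 40/17
mL = 1·sL + 1/2·sR = 156/17
mR = 0·sL + 1/2·sR = 20/17

8 40/17 156/17 20/17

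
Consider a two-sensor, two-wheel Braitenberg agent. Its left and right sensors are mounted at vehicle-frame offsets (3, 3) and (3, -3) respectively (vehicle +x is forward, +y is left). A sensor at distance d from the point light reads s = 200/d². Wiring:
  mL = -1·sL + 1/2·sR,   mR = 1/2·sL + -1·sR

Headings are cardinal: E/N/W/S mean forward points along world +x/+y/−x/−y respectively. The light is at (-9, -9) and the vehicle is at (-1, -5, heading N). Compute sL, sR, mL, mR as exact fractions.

100/37 20/17 -1330/629 110/629

left sensor world pos  = (-4, -2); dL² = 74
right sensor world pos = (2, -2); dR² = 170
sL = 200/74 = 100/37
sR = 200/170 = 20/17
mL = -1·sL + 1/2·sR = -1330/629
mR = 1/2·sL + -1·sR = 110/629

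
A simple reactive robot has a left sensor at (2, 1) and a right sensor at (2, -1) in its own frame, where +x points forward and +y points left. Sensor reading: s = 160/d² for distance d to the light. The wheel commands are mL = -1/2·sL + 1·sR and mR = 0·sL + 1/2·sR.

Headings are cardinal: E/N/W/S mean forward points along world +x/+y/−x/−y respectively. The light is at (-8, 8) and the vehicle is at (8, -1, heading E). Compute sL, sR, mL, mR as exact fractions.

40/97 20/53 880/5141 10/53

left sensor world pos  = (10, 0); dL² = 388
right sensor world pos = (10, -2); dR² = 424
sL = 160/388 = 40/97
sR = 160/424 = 20/53
mL = -1/2·sL + 1·sR = 880/5141
mR = 0·sL + 1/2·sR = 10/53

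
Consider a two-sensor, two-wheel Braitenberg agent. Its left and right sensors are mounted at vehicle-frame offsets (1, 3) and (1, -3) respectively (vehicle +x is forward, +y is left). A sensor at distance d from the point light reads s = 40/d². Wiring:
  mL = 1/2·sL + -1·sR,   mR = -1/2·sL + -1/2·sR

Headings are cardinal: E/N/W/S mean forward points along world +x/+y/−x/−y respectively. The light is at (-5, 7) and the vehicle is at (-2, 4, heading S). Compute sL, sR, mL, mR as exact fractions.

10/13 5/2 -55/26 -85/52

left sensor world pos  = (1, 3); dL² = 52
right sensor world pos = (-5, 3); dR² = 16
sL = 40/52 = 10/13
sR = 40/16 = 5/2
mL = 1/2·sL + -1·sR = -55/26
mR = -1/2·sL + -1/2·sR = -85/52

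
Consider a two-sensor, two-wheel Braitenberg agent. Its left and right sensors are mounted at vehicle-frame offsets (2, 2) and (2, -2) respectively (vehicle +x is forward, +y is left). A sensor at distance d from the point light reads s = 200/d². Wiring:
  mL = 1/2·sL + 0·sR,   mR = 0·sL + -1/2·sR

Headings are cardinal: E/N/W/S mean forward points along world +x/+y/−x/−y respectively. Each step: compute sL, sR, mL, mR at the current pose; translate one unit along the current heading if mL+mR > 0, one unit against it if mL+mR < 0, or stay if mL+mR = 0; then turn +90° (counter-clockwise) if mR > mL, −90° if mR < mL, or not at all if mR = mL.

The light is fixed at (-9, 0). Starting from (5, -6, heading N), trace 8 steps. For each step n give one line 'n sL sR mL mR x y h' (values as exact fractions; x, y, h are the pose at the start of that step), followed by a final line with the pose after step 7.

0 5/4 25/34 5/8 -25/68 5 -6 N
1 40/53 40/61 20/53 -20/61 5 -5 E
2 100/169 100/109 50/169 -50/109 6 -5 S
3 40/41 200/173 20/41 -100/173 6 -4 W
4 1 25/41 1/2 -25/82 7 -4 N
5 8/13 200/349 4/13 -100/349 7 -3 E
6 100/193 4/5 50/193 -2/5 8 -3 S
7 200/241 8/9 100/241 -4/9 8 -2 W
final 9 -2 N

n=0: pose=(5,-6,N); sL=5/4, sR=25/34; mL=5/8, mR=-25/68; mL+mR=35/136 → advance +1; mR−mL=-135/136 → turn -1·90°
n=1: pose=(5,-5,E); sL=40/53, sR=40/61; mL=20/53, mR=-20/61; mL+mR=160/3233 → advance +1; mR−mL=-2280/3233 → turn -1·90°
n=2: pose=(6,-5,S); sL=100/169, sR=100/109; mL=50/169, mR=-50/109; mL+mR=-3000/18421 → advance -1; mR−mL=-13900/18421 → turn -1·90°
n=3: pose=(6,-4,W); sL=40/41, sR=200/173; mL=20/41, mR=-100/173; mL+mR=-640/7093 → advance -1; mR−mL=-7560/7093 → turn -1·90°
n=4: pose=(7,-4,N); sL=1, sR=25/41; mL=1/2, mR=-25/82; mL+mR=8/41 → advance +1; mR−mL=-33/41 → turn -1·90°
n=5: pose=(7,-3,E); sL=8/13, sR=200/349; mL=4/13, mR=-100/349; mL+mR=96/4537 → advance +1; mR−mL=-2696/4537 → turn -1·90°
n=6: pose=(8,-3,S); sL=100/193, sR=4/5; mL=50/193, mR=-2/5; mL+mR=-136/965 → advance -1; mR−mL=-636/965 → turn -1·90°
n=7: pose=(8,-2,W); sL=200/241, sR=8/9; mL=100/241, mR=-4/9; mL+mR=-64/2169 → advance -1; mR−mL=-1864/2169 → turn -1·90°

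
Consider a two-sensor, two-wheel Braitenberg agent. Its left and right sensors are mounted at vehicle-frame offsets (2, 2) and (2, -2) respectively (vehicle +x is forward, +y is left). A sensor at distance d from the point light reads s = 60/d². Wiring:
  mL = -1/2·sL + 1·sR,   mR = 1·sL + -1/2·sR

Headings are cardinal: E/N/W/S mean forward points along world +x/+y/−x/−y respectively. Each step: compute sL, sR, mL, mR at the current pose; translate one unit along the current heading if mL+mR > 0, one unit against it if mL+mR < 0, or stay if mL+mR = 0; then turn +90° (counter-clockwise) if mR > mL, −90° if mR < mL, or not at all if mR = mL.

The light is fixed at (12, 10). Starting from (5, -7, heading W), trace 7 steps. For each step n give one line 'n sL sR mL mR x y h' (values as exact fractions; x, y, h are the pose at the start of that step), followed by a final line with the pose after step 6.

0 30/221 10/51 5/39 25/663 5 -7 W
1 12/65 20/87 778/5655 394/5655 4 -7 N
2 15/58 1/6 13/348 61/348 4 -6 E
3 60/277 60/221 9990/61217 4950/61217 5 -6 N
4 30/97 30/157 555/15229 3255/15229 5 -5 E
5 60/233 12/37 1686/8621 822/8621 6 -5 N
6 3/8 15/68 9/272 9/34 6 -4 E
final 7 -4 N

n=0: pose=(5,-7,W); sL=30/221, sR=10/51; mL=5/39, mR=25/663; mL+mR=110/663 → advance +1; mR−mL=-20/221 → turn -1·90°
n=1: pose=(4,-7,N); sL=12/65, sR=20/87; mL=778/5655, mR=394/5655; mL+mR=1172/5655 → advance +1; mR−mL=-128/1885 → turn -1·90°
n=2: pose=(4,-6,E); sL=15/58, sR=1/6; mL=13/348, mR=61/348; mL+mR=37/174 → advance +1; mR−mL=4/29 → turn +1·90°
n=3: pose=(5,-6,N); sL=60/277, sR=60/221; mL=9990/61217, mR=4950/61217; mL+mR=14940/61217 → advance +1; mR−mL=-5040/61217 → turn -1·90°
n=4: pose=(5,-5,E); sL=30/97, sR=30/157; mL=555/15229, mR=3255/15229; mL+mR=3810/15229 → advance +1; mR−mL=2700/15229 → turn +1·90°
n=5: pose=(6,-5,N); sL=60/233, sR=12/37; mL=1686/8621, mR=822/8621; mL+mR=2508/8621 → advance +1; mR−mL=-864/8621 → turn -1·90°
n=6: pose=(6,-4,E); sL=3/8, sR=15/68; mL=9/272, mR=9/34; mL+mR=81/272 → advance +1; mR−mL=63/272 → turn +1·90°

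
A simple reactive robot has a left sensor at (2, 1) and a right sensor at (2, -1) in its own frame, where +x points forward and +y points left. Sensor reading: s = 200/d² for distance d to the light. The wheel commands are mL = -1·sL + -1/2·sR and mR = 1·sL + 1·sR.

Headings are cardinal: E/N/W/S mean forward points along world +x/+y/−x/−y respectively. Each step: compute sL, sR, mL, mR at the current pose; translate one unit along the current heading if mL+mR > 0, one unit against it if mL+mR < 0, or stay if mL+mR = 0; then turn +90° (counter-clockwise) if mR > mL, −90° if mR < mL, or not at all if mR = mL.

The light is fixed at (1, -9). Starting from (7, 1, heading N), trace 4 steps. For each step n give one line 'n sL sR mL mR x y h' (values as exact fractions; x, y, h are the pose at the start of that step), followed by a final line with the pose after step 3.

n=0: pose=(7,1,N); sL=200/169, sR=200/193; mL=-55500/32617, mR=72400/32617; mL+mR=100/193 → advance +1; mR−mL=127900/32617 → turn +1·90°
n=1: pose=(7,2,W); sL=50/29, sR=5/4; mL=-545/232, mR=345/116; mL+mR=5/8 → advance +1; mR−mL=1235/232 → turn +1·90°
n=2: pose=(6,2,S); sL=200/117, sR=200/97; mL=-31100/11349, mR=42800/11349; mL+mR=100/97 → advance +1; mR−mL=73900/11349 → turn +1·90°
n=3: pose=(6,1,E); sL=20/17, sR=20/13; mL=-430/221, mR=600/221; mL+mR=10/13 → advance +1; mR−mL=1030/221 → turn +1·90°

0 200/169 200/193 -55500/32617 72400/32617 7 1 N
1 50/29 5/4 -545/232 345/116 7 2 W
2 200/117 200/97 -31100/11349 42800/11349 6 2 S
3 20/17 20/13 -430/221 600/221 6 1 E
final 7 1 N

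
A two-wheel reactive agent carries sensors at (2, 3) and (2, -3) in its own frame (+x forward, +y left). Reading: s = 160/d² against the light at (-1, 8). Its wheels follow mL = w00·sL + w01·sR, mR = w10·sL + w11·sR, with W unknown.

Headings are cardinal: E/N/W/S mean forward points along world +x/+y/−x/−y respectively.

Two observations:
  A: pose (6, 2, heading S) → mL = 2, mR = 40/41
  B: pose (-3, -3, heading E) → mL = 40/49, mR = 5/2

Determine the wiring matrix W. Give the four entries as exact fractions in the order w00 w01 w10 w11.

obs A: pose=(6,2,S) → sL=40/41, sR=2, mL=2, mR=40/41
obs B: pose=(-3,-3,E) → sL=5/2, sR=40/49, mL=40/49, mR=5/2
sensor matrix S = [[40/41, 2], [5/2, 40/49]]; det S = -8445/2009
solve [mL_A; mL_B] = S·[w00; w01] and [mR_A; mR_B] = S·[w10; w11]:
  w00 = 0, w01 = 1, w10 = 1, w11 = 0

0 1 1 0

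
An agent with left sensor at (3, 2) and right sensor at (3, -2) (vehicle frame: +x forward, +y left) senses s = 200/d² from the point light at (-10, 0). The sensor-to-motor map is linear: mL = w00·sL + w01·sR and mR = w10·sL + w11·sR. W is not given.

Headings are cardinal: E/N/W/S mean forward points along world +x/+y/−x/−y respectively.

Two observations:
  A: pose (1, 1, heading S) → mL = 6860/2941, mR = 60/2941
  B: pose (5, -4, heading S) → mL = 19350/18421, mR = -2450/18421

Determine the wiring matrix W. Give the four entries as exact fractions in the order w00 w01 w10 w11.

obs A: pose=(1,1,S) → sL=200/173, sR=40/17, mL=6860/2941, mR=60/2941
obs B: pose=(5,-4,S) → sL=100/169, sR=100/109, mL=19350/18421, mR=-2450/18421
sensor matrix S = [[200/173, 40/17], [100/169, 100/109]]; det S = -17968000/54176161
solve [mL_A; mL_B] = S·[w00; w01] and [mR_A; mR_B] = S·[w10; w11]:
  w00 = 1, w01 = 1/2, w10 = -1, w11 = 1/2

1 1/2 -1 1/2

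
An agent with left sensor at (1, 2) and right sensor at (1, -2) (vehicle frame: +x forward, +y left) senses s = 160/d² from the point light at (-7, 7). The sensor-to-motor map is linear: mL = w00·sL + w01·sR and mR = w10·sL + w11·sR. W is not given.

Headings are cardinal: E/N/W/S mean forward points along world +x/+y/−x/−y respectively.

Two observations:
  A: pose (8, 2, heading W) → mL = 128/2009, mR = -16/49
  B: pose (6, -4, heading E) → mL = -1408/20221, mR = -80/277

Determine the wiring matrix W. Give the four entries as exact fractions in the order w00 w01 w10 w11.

obs A: pose=(8,2,W) → sL=32/49, sR=32/41, mL=128/2009, mR=-16/49
obs B: pose=(6,-4,E) → sL=160/277, sR=32/73, mL=-1408/20221, mR=-80/277
sensor matrix S = [[32/49, 32/41], [160/277, 32/73]]; det S = -6684672/40623989
solve [mL_A; mL_B] = S·[w00; w01] and [mR_A; mR_B] = S·[w10; w11]:
  w00 = -1/2, w01 = 1/2, w10 = -1/2, w11 = 0

-1/2 1/2 -1/2 0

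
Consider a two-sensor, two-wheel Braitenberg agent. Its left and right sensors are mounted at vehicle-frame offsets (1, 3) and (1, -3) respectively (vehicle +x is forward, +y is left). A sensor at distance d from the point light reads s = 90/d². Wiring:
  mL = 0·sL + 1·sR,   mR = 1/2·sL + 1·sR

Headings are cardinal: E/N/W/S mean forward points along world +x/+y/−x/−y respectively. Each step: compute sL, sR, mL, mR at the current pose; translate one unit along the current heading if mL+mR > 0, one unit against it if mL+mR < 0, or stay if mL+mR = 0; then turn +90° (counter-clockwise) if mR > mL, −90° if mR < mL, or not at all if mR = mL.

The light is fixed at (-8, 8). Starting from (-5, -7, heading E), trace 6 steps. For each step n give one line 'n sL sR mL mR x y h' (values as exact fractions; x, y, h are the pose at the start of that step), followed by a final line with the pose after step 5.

n=0: pose=(-5,-7,E); sL=9/16, sR=9/34; mL=9/34, mR=297/544; mL+mR=441/544 → advance +1; mR−mL=9/32 → turn +1·90°
n=1: pose=(-4,-7,N); sL=90/197, sR=18/49; mL=18/49, mR=5751/9653; mL+mR=9297/9653 → advance +1; mR−mL=45/197 → turn +1·90°
n=2: pose=(-4,-6,W); sL=45/149, sR=9/13; mL=9/13, mR=3267/3874; mL+mR=5949/3874 → advance +1; mR−mL=45/298 → turn +1·90°
n=3: pose=(-5,-6,S); sL=10/29, sR=2/5; mL=2/5, mR=83/145; mL+mR=141/145 → advance +1; mR−mL=5/29 → turn +1·90°
n=4: pose=(-5,-7,E); sL=9/16, sR=9/34; mL=9/34, mR=297/544; mL+mR=441/544 → advance +1; mR−mL=9/32 → turn +1·90°
n=5: pose=(-4,-7,N); sL=90/197, sR=18/49; mL=18/49, mR=5751/9653; mL+mR=9297/9653 → advance +1; mR−mL=45/197 → turn +1·90°

0 9/16 9/34 9/34 297/544 -5 -7 E
1 90/197 18/49 18/49 5751/9653 -4 -7 N
2 45/149 9/13 9/13 3267/3874 -4 -6 W
3 10/29 2/5 2/5 83/145 -5 -6 S
4 9/16 9/34 9/34 297/544 -5 -7 E
5 90/197 18/49 18/49 5751/9653 -4 -7 N
final -4 -6 W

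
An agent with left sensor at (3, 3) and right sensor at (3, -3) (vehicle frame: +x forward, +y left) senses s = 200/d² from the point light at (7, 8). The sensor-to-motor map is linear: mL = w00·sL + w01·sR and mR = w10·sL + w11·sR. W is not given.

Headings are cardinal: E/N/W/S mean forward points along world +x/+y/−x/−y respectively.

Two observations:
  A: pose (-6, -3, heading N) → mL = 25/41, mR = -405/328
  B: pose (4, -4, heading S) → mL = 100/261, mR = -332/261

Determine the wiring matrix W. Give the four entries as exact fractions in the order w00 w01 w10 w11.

obs A: pose=(-6,-3,N) → sL=5/8, sR=50/41, mL=25/41, mR=-405/328
obs B: pose=(4,-4,S) → sL=8/9, sR=200/261, mL=100/261, mR=-332/261
sensor matrix S = [[5/8, 50/41], [8/9, 200/261]]; det S = -6475/10701
solve [mL_A; mL_B] = S·[w00; w01] and [mR_A; mR_B] = S·[w10; w11]:
  w00 = 0, w01 = 1/2, w10 = -1, w11 = -1/2

0 1/2 -1 -1/2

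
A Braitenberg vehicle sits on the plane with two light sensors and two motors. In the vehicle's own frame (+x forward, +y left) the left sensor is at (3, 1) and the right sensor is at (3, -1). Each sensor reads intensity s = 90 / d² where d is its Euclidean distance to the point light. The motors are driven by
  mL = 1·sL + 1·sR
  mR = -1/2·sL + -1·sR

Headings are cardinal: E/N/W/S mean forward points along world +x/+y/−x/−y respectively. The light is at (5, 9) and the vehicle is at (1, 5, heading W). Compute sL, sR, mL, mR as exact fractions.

45/37 45/29 2970/1073 -4635/2146

left sensor world pos  = (-2, 4); dL² = 74
right sensor world pos = (-2, 6); dR² = 58
sL = 90/74 = 45/37
sR = 90/58 = 45/29
mL = 1·sL + 1·sR = 2970/1073
mR = -1/2·sL + -1·sR = -4635/2146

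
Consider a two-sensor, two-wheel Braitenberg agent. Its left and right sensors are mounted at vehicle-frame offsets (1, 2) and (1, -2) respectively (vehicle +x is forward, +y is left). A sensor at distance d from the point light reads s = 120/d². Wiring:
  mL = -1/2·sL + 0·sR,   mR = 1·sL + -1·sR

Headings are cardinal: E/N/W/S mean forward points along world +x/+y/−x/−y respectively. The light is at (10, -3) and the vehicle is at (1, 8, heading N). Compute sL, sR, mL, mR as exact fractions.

24/53 120/193 -12/53 -1728/10229

left sensor world pos  = (-1, 9); dL² = 265
right sensor world pos = (3, 9); dR² = 193
sL = 120/265 = 24/53
sR = 120/193 = 120/193
mL = -1/2·sL + 0·sR = -12/53
mR = 1·sL + -1·sR = -1728/10229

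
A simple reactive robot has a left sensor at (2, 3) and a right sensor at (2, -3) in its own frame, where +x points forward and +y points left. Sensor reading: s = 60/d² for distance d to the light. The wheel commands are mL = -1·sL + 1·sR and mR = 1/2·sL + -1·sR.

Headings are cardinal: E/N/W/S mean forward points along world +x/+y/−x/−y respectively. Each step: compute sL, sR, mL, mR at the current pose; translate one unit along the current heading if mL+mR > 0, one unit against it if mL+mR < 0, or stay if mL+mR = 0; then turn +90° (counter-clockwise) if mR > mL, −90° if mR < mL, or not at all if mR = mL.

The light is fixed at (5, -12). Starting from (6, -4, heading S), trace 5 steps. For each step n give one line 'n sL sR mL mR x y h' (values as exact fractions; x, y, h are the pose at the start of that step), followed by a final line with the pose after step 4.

0 15/13 3/2 9/26 -12/13 6 -4 S
1 60/37 12/29 -1296/1073 426/1073 6 -3 W
2 30/37 6/5 72/185 -147/185 7 -3 S
3 60/49 60/169 -7200/8281 2130/8281 7 -2 W
4 3/5 15/16 27/80 -51/80 8 -2 S
final 8 -1 W

n=0: pose=(6,-4,S); sL=15/13, sR=3/2; mL=9/26, mR=-12/13; mL+mR=-15/26 → advance -1; mR−mL=-33/26 → turn -1·90°
n=1: pose=(6,-3,W); sL=60/37, sR=12/29; mL=-1296/1073, mR=426/1073; mL+mR=-30/37 → advance -1; mR−mL=1722/1073 → turn +1·90°
n=2: pose=(7,-3,S); sL=30/37, sR=6/5; mL=72/185, mR=-147/185; mL+mR=-15/37 → advance -1; mR−mL=-219/185 → turn -1·90°
n=3: pose=(7,-2,W); sL=60/49, sR=60/169; mL=-7200/8281, mR=2130/8281; mL+mR=-30/49 → advance -1; mR−mL=9330/8281 → turn +1·90°
n=4: pose=(8,-2,S); sL=3/5, sR=15/16; mL=27/80, mR=-51/80; mL+mR=-3/10 → advance -1; mR−mL=-39/40 → turn -1·90°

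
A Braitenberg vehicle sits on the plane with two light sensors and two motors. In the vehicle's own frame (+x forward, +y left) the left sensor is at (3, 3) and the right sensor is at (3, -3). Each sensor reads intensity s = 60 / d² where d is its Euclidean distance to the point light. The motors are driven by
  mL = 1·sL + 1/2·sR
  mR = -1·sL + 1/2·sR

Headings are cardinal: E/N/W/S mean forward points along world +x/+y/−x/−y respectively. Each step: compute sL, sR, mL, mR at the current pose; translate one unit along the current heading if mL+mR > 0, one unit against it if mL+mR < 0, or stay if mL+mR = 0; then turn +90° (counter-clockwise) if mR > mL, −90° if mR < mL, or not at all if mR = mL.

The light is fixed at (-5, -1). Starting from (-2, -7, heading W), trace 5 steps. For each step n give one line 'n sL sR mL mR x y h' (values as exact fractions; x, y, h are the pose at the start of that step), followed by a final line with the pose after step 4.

0 20/27 20/3 110/27 70/27 -2 -7 W
1 6 30/17 117/17 -87/17 -3 -7 N
2 60/29 60/89 6210/2581 -4470/2581 -3 -6 E
3 3/5 15/16 171/160 -21/160 -2 -6 S
4 20/27 20/3 110/27 70/27 -2 -7 W
final -3 -7 N

n=0: pose=(-2,-7,W); sL=20/27, sR=20/3; mL=110/27, mR=70/27; mL+mR=20/3 → advance +1; mR−mL=-40/27 → turn -1·90°
n=1: pose=(-3,-7,N); sL=6, sR=30/17; mL=117/17, mR=-87/17; mL+mR=30/17 → advance +1; mR−mL=-12 → turn -1·90°
n=2: pose=(-3,-6,E); sL=60/29, sR=60/89; mL=6210/2581, mR=-4470/2581; mL+mR=60/89 → advance +1; mR−mL=-120/29 → turn -1·90°
n=3: pose=(-2,-6,S); sL=3/5, sR=15/16; mL=171/160, mR=-21/160; mL+mR=15/16 → advance +1; mR−mL=-6/5 → turn -1·90°
n=4: pose=(-2,-7,W); sL=20/27, sR=20/3; mL=110/27, mR=70/27; mL+mR=20/3 → advance +1; mR−mL=-40/27 → turn -1·90°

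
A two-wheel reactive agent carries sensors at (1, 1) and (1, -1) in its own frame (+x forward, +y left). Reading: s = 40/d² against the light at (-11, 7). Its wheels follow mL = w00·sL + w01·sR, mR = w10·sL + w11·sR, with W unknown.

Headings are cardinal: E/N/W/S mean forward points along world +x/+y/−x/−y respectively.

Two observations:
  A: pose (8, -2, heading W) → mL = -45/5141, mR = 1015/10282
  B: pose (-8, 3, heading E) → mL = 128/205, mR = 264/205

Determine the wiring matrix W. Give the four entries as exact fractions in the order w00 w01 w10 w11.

obs A: pose=(8,-2,W) → sL=5/53, sR=10/97, mL=-45/5141, mR=1015/10282
obs B: pose=(-8,3,E) → sL=8/5, sR=40/41, mL=128/205, mR=264/205
sensor matrix S = [[5/53, 10/97], [8/5, 40/41]]; det S = -15368/210781
solve [mL_A; mL_B] = S·[w00; w01] and [mR_A; mR_B] = S·[w10; w11]:
  w00 = 1, w01 = -1, w10 = 1/2, w11 = 1/2

1 -1 1/2 1/2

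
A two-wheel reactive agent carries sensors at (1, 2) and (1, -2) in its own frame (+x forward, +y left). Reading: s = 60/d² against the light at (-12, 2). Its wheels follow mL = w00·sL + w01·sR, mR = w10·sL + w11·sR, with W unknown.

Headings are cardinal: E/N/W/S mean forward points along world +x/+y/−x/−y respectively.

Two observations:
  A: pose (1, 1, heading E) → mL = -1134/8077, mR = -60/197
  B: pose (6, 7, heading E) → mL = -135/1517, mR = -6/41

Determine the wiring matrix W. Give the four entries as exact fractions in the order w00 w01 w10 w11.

obs A: pose=(1,1,E) → sL=60/197, sR=12/41, mL=-1134/8077, mR=-60/197
obs B: pose=(6,7,E) → sL=6/41, sR=6/37, mL=-135/1517, mR=-6/41
sensor matrix S = [[60/197, 12/41], [6/41, 6/37]]; det S = 80352/12252809
solve [mL_A; mL_B] = S·[w00; w01] and [mR_A; mR_B] = S·[w10; w11]:
  w00 = 1/2, w01 = -1, w10 = -1, w11 = 0

1/2 -1 -1 0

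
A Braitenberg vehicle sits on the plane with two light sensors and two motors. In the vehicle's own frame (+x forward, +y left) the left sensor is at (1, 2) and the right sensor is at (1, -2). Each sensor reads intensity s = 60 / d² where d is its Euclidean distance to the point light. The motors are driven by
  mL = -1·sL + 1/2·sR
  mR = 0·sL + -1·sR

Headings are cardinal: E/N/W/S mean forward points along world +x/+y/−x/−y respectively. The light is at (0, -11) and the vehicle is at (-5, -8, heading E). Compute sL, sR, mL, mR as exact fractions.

60/41 60/17 210/697 -60/17

left sensor world pos  = (-4, -6); dL² = 41
right sensor world pos = (-4, -10); dR² = 17
sL = 60/41 = 60/41
sR = 60/17 = 60/17
mL = -1·sL + 1/2·sR = 210/697
mR = 0·sL + -1·sR = -60/17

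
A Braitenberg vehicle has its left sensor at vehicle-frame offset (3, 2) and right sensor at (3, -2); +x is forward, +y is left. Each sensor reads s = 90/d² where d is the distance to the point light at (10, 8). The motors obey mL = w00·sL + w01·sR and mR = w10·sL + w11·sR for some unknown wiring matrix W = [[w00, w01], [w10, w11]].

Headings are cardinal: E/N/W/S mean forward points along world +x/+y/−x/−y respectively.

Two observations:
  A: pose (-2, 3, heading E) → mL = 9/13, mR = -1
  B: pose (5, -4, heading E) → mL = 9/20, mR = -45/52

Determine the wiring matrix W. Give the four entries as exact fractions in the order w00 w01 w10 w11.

0 1 -1 0

obs A: pose=(-2,3,E) → sL=1, sR=9/13, mL=9/13, mR=-1
obs B: pose=(5,-4,E) → sL=45/52, sR=9/20, mL=9/20, mR=-45/52
sensor matrix S = [[1, 9/13], [45/52, 9/20]]; det S = -126/845
solve [mL_A; mL_B] = S·[w00; w01] and [mR_A; mR_B] = S·[w10; w11]:
  w00 = 0, w01 = 1, w10 = -1, w11 = 0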